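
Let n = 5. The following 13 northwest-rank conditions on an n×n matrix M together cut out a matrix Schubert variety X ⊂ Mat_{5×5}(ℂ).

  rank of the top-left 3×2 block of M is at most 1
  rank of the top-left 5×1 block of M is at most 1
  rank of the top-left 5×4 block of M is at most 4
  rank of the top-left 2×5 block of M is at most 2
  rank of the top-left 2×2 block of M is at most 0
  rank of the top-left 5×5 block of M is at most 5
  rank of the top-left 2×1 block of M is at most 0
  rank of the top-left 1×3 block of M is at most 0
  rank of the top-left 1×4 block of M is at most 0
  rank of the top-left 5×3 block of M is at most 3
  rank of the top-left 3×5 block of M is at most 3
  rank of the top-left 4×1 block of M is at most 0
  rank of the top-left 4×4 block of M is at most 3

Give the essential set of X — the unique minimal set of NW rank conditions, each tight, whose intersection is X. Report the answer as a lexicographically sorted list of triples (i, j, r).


Reconstructing r_w from the 13 given conditions:

  0 | 0 | 0 | 0 | 1
  0 | 0 | 1 | 1 | 2
  0 | 1 | 2 | 2 | 3
  0 | 1 | 2 | 3 | 4
  1 | 2 | 3 | 4 | 5

reading off 1-entries of Δ²R: w = (5, 3, 2, 4, 1).

Fulton essential set (3 of the 8 Rothe cells):

[(1, 4, 0), (2, 2, 0), (4, 1, 0)]


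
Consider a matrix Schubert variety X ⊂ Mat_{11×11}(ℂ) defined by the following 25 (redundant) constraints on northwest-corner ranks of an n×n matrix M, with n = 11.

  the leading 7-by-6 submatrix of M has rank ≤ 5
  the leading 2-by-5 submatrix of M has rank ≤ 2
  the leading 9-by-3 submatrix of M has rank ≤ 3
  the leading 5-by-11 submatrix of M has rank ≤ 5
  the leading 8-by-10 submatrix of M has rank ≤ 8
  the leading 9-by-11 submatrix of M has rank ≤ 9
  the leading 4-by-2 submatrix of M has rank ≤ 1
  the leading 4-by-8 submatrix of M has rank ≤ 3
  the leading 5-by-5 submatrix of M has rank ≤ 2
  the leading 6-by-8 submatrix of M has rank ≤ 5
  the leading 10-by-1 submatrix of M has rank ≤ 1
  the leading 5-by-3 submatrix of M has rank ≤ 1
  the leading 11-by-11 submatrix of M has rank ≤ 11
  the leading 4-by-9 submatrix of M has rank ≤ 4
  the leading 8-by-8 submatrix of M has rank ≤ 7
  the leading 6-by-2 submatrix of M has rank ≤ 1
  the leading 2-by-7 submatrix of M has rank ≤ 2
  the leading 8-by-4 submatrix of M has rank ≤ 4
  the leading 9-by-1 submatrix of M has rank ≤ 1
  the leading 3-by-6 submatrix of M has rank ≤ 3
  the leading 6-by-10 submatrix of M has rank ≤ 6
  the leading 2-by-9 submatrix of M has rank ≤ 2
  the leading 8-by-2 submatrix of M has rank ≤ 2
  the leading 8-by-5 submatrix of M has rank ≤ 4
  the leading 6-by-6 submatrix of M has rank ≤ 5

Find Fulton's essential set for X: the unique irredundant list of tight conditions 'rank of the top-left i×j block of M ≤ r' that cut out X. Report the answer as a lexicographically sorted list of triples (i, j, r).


The tightest implied rank at each (i,j), from the 25 conditions:

  R[1]: 1  1  1  1  1  1  1  1  1  1  1
  R[2]: 1  1  1  2  2  2  2  2  2  2  2
  R[3]: 1  1  1  2  2  3  3  3  3  3  3
  R[4]: 1  1  1  2  2  3  3  3  4  4  4
  R[5]: 1  1  1  2  2  3  4  4  5  5  5
  R[6]: 1  1  2  3  3  4  5  5  6  6  6
  R[7]: 1  2  3  4  4  5  6  6  7  7  7
  R[8]: 1  2  3  4  4  5  6  7  8  8  8
  R[9]: 1  2  3  4  5  6  7  8  9  9  9
  R[10]: 1  2  3  4  5  6  7  8  9  10  10
  R[11]: 1  2  3  4  5  6  7  8  9  10  11

the unique w with this rank table is (1, 4, 6, 9, 7, 3, 2, 8, 5, 10, 11).

ℓ(w)=15; the 5 essential cells (i,j,r):

[(4, 8, 3), (5, 3, 1), (5, 5, 2), (6, 2, 1), (8, 5, 4)]


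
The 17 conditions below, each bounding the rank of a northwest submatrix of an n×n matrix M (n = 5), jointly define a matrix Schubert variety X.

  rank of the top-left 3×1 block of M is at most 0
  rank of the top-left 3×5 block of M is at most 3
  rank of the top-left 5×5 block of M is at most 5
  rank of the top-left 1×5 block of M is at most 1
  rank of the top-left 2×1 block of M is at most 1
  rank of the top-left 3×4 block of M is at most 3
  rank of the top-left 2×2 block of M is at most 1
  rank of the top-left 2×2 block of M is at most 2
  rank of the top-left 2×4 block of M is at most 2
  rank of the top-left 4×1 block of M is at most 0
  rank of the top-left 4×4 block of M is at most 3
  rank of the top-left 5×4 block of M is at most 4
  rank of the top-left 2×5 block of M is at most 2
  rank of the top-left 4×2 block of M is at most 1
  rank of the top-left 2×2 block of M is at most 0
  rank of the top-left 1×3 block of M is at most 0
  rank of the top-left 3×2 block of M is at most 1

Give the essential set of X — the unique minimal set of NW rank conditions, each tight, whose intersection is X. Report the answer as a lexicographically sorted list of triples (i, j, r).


Propagating the 17 rank bounds to every northwest block:

  i=1: 0 0 0 1 1
  i=2: 0 0 1 2 2
  i=3: 0 1 2 3 3
  i=4: 0 1 2 3 4
  i=5: 1 2 3 4 5

so w = (4, 3, 2, 5, 1).

Fulton essential set (3 of the 7 Rothe cells):

[(1, 3, 0), (2, 2, 0), (4, 1, 0)]


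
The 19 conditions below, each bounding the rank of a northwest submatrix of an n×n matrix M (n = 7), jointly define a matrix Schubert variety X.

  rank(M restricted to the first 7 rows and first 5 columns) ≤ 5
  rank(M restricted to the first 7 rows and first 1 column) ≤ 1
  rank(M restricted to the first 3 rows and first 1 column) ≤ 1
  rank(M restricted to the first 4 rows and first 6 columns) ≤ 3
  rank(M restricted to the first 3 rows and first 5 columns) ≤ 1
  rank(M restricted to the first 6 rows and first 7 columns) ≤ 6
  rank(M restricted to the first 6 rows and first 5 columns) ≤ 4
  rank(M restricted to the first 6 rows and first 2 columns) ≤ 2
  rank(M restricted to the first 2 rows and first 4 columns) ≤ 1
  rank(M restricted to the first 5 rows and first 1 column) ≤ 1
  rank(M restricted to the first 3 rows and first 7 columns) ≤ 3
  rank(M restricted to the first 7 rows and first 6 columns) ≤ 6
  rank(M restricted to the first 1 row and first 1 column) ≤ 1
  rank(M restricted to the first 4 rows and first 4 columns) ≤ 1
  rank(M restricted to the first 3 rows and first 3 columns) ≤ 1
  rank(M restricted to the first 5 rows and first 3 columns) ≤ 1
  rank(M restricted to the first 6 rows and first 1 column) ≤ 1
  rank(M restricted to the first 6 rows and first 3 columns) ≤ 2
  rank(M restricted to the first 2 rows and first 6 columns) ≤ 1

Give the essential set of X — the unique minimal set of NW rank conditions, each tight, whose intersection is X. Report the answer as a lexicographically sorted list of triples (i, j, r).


Recovering R(i,j) via the rank-extension bound from the 19 conditions:

  R[1]: 1  1  1  1  1  1  1
  R[2]: 1  1  1  1  1  1  2
  R[3]: 1  1  1  1  1  2  3
  R[4]: 1  1  1  1  2  3  4
  R[5]: 1  1  1  2  3  4  5
  R[6]: 1  2  2  3  4  5  6
  R[7]: 1  2  3  4  5  6  7

hence w(1..7) = (1, 7, 6, 5, 4, 2, 3).

Fulton essential set (4 of the 14 Rothe cells):

[(2, 6, 1), (3, 5, 1), (4, 4, 1), (5, 3, 1)]


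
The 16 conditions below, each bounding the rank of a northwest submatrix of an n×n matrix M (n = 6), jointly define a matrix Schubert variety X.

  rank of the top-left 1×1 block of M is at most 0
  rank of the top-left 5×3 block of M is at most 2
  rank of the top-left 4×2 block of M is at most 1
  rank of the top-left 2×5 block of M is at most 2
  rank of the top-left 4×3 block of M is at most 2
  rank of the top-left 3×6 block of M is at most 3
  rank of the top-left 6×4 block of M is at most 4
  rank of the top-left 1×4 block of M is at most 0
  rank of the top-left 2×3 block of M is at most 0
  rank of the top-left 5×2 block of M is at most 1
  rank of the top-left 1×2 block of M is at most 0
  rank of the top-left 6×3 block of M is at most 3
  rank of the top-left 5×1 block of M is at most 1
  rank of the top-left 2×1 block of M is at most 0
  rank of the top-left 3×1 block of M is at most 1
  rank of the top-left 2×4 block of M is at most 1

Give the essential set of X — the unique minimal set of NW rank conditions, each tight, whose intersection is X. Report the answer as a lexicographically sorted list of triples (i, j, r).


Computing R[i][j] = min implied NW-rank bound (n=6, 16 conditions):

  R[1]: 0 | 0 | 0 | 0 | 1 | 1
  R[2]: 0 | 0 | 0 | 1 | 2 | 2
  R[3]: 1 | 1 | 1 | 2 | 3 | 3
  R[4]: 1 | 1 | 2 | 3 | 4 | 4
  R[5]: 1 | 1 | 2 | 3 | 4 | 5
  R[6]: 1 | 2 | 3 | 4 | 5 | 6

the unique w with this rank table is (5, 4, 1, 3, 6, 2).

ℓ(w)=9; the 3 essential cells (i,j,r):

[(1, 4, 0), (2, 3, 0), (5, 2, 1)]


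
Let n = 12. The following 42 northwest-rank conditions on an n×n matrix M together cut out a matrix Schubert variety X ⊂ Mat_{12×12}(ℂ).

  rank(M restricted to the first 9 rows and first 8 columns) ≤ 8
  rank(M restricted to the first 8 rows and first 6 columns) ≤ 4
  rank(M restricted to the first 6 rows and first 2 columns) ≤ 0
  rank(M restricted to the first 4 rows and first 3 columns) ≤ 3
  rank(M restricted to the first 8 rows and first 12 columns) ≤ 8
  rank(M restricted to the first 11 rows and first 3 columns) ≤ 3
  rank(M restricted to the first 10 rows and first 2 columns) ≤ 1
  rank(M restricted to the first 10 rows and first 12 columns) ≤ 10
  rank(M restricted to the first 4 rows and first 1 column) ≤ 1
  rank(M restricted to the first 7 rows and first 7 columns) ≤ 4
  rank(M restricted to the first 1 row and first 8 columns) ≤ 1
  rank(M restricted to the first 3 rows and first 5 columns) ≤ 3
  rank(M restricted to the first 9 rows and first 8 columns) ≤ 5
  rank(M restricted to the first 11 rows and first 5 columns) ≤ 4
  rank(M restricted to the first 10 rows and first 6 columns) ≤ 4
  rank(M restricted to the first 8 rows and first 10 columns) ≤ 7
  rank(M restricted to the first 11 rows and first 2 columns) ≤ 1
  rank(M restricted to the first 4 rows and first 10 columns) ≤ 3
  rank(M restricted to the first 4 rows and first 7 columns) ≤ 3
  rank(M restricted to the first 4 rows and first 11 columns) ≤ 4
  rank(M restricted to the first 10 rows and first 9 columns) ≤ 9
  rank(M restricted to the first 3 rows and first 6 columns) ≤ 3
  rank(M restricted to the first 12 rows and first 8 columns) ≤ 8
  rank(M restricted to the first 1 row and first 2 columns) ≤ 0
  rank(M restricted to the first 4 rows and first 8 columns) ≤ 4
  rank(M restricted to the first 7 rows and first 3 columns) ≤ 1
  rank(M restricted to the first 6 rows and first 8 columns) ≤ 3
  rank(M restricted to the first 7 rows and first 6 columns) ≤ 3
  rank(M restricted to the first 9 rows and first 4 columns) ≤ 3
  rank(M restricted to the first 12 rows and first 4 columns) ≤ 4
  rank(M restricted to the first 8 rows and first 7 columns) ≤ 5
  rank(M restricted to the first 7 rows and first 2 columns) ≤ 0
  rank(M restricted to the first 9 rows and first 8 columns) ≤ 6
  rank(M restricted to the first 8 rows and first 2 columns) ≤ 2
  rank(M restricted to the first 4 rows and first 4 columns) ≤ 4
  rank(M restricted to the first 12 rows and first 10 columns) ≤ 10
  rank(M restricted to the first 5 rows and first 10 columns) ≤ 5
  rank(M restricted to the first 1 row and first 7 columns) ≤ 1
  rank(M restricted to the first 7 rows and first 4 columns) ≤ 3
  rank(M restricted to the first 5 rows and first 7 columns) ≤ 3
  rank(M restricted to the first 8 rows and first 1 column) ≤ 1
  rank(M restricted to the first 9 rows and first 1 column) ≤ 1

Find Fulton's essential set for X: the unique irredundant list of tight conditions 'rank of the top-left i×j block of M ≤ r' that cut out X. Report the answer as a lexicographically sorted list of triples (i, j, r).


The tightest implied rank at each (i,j), from the 42 conditions:

  row 1: 0 | 0 | 1 | 1 | 1 | 1 | 1 | 1 | 1 | 1 | 1 | 1
  row 2: 0 | 0 | 1 | 2 | 2 | 2 | 2 | 2 | 2 | 2 | 2 | 2
  row 3: 0 | 0 | 1 | 2 | 3 | 3 | 3 | 3 | 3 | 3 | 3 | 3
  row 4: 0 | 0 | 1 | 2 | 3 | 3 | 3 | 3 | 3 | 3 | 4 | 4
  row 5: 0 | 0 | 1 | 2 | 3 | 3 | 3 | 3 | 4 | 4 | 5 | 5
  row 6: 0 | 0 | 1 | 2 | 3 | 3 | 3 | 3 | 4 | 5 | 6 | 6
  row 7: 0 | 0 | 1 | 2 | 3 | 3 | 4 | 4 | 5 | 6 | 7 | 7
  row 8: 1 | 1 | 2 | 3 | 4 | 4 | 5 | 5 | 6 | 7 | 8 | 8
  row 9: 1 | 1 | 2 | 3 | 4 | 4 | 5 | 5 | 6 | 7 | 8 | 9
  row 10: 1 | 1 | 2 | 3 | 4 | 4 | 5 | 6 | 7 | 8 | 9 | 10
  row 11: 1 | 1 | 2 | 3 | 4 | 5 | 6 | 7 | 8 | 9 | 10 | 11
  row 12: 1 | 2 | 3 | 4 | 5 | 6 | 7 | 8 | 9 | 10 | 11 | 12

second differences of R give the permutation w = (3, 4, 5, 11, 9, 10, 7, 1, 12, 8, 6, 2).

D(w) has 32 cells with 7 SE-corners; essential set:

[(4, 10, 3), (6, 8, 3), (7, 2, 0), (7, 6, 3), (9, 8, 5), (10, 6, 4), (11, 2, 1)]


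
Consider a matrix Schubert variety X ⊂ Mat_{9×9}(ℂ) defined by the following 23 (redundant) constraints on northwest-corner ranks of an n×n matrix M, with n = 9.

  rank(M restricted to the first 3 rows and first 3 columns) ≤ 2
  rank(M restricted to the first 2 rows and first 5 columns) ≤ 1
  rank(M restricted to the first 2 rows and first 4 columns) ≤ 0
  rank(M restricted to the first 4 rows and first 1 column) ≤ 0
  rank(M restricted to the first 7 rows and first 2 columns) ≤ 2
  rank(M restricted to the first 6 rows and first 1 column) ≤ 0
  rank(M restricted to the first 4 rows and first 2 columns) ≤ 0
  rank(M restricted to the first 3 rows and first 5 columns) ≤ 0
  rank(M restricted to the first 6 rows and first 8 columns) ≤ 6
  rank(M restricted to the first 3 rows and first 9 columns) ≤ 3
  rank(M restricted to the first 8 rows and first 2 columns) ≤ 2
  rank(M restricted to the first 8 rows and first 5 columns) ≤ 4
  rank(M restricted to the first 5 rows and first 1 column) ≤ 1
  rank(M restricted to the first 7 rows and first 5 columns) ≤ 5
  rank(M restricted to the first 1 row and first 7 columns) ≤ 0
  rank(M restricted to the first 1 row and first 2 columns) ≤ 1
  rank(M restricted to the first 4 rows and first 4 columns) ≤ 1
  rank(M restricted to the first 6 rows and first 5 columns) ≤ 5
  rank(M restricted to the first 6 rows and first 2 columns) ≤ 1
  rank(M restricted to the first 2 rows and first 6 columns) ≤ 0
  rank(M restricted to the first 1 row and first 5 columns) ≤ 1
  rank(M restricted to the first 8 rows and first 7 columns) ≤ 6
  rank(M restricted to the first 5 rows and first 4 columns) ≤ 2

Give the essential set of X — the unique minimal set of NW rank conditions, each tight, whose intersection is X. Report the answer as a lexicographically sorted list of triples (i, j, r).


Propagating the 23 rank bounds to every northwest block:

  i=1: 0, 0, 0, 0, 0, 0, 0, 1, 1
  i=2: 0, 0, 0, 0, 0, 0, 1, 2, 2
  i=3: 0, 0, 0, 0, 0, 1, 2, 3, 3
  i=4: 0, 0, 1, 1, 1, 2, 3, 4, 4
  i=5: 0, 1, 2, 2, 2, 3, 4, 5, 5
  i=6: 0, 1, 2, 3, 3, 4, 5, 6, 6
  i=7: 1, 2, 3, 4, 4, 5, 6, 7, 7
  i=8: 1, 2, 3, 4, 4, 5, 6, 7, 8
  i=9: 1, 2, 3, 4, 5, 6, 7, 8, 9

so w = (8, 7, 6, 3, 2, 4, 1, 9, 5).

|D(w)|=23, |Ess(w)|=6:

[(1, 7, 0), (2, 6, 0), (3, 5, 0), (4, 2, 0), (6, 1, 0), (8, 5, 4)]


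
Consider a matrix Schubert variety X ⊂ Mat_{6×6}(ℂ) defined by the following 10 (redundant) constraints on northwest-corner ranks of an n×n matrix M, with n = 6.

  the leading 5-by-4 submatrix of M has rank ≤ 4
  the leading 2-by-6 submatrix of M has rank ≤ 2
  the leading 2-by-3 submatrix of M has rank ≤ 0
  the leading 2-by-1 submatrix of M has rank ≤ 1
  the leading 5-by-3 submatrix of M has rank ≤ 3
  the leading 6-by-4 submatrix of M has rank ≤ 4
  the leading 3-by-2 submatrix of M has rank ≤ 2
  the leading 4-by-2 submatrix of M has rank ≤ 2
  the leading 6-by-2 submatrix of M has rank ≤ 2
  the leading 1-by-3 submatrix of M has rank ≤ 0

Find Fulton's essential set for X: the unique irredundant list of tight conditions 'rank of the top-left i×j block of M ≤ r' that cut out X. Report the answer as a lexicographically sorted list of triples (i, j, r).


Rank table r_w(6×6) implied by the 10 constraints:

  row 1: 0 0 0 1 1 1
  row 2: 0 0 0 1 2 2
  row 3: 1 1 1 2 3 3
  row 4: 1 2 2 3 4 4
  row 5: 1 2 3 4 5 5
  row 6: 1 2 3 4 5 6

reading off 1-entries of Δ²R: w = (4, 5, 1, 2, 3, 6).

ℓ(w)=6; the 1 essential cell (i,j,r):

[(2, 3, 0)]


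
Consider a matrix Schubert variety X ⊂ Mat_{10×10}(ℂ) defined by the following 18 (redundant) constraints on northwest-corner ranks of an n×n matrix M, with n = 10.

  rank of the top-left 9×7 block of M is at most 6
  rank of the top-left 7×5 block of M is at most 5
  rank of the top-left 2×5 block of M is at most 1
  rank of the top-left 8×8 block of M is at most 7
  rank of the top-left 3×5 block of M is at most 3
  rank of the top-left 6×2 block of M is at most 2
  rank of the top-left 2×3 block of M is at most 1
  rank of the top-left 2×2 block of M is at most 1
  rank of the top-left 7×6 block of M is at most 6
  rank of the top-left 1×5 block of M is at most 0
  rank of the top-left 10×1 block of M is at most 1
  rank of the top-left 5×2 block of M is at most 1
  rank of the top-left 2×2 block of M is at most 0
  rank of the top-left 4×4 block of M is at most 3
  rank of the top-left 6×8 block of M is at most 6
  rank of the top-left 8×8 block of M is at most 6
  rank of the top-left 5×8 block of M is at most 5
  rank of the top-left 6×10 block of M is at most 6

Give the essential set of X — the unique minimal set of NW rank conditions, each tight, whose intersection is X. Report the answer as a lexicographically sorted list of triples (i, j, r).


The tightest implied rank at each (i,j), from the 18 conditions:

  i=1: 0  0  0  0  0  1  1  1  1  1
  i=2: 0  0  1  1  1  2  2  2  2  2
  i=3: 1  1  2  2  2  3  3  3  3  3
  i=4: 1  1  2  3  3  4  4  4  4  4
  i=5: 1  1  2  3  4  5  5  5  5  5
  i=6: 1  2  3  4  5  6  6  6  6  6
  i=7: 1  2  3  4  5  6  6  6  7  7
  i=8: 1  2  3  4  5  6  6  6  7  8
  i=9: 1  2  3  4  5  6  6  7  8  9
  i=10: 1  2  3  4  5  6  7  8  9  10

giving w = (6, 3, 1, 4, 5, 2, 9, 10, 8, 7) via Δ²R.

Fulton essential set (5 of the 14 Rothe cells):

[(1, 5, 0), (2, 2, 0), (5, 2, 1), (8, 8, 6), (9, 7, 6)]


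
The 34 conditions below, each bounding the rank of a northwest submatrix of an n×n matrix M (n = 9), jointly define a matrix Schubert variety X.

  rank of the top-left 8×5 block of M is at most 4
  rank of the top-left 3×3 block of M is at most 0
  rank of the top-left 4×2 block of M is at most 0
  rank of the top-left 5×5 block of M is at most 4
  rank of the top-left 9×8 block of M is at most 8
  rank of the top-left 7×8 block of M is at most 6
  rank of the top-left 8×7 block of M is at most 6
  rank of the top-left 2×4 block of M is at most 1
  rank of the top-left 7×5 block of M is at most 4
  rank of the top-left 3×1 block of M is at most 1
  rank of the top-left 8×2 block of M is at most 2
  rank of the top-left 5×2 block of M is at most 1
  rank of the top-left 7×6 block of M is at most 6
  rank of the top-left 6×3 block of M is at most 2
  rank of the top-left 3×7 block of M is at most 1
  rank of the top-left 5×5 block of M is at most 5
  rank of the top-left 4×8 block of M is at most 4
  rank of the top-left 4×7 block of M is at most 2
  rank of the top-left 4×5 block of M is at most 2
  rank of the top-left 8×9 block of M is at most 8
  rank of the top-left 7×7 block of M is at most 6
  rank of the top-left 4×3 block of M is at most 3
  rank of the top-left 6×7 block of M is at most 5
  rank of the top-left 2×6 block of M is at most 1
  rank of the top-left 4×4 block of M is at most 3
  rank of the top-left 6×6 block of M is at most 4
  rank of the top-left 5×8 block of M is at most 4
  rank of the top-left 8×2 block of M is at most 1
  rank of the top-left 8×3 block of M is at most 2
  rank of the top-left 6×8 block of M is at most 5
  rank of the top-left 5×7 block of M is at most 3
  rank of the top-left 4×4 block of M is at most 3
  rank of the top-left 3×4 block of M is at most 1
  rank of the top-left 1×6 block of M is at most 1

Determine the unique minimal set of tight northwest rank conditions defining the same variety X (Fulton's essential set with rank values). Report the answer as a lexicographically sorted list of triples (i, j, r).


Recovering R(i,j) via the rank-extension bound from the 34 conditions:

  R[1]: 0, 0, 0, 1, 1, 1, 1, 1, 1
  R[2]: 0, 0, 0, 1, 1, 1, 1, 2, 2
  R[3]: 0, 0, 0, 1, 1, 1, 1, 2, 3
  R[4]: 0, 0, 1, 2, 2, 2, 2, 3, 4
  R[5]: 1, 1, 2, 3, 3, 3, 3, 4, 5
  R[6]: 1, 1, 2, 3, 4, 4, 4, 5, 6
  R[7]: 1, 1, 2, 3, 4, 5, 5, 6, 7
  R[8]: 1, 1, 2, 3, 4, 5, 6, 7, 8
  R[9]: 1, 2, 3, 4, 5, 6, 7, 8, 9

giving w = (4, 8, 9, 3, 1, 5, 6, 7, 2) via Δ²R.

Fulton essential set (4 of the 20 Rothe cells):

[(3, 3, 0), (3, 7, 1), (4, 2, 0), (8, 2, 1)]


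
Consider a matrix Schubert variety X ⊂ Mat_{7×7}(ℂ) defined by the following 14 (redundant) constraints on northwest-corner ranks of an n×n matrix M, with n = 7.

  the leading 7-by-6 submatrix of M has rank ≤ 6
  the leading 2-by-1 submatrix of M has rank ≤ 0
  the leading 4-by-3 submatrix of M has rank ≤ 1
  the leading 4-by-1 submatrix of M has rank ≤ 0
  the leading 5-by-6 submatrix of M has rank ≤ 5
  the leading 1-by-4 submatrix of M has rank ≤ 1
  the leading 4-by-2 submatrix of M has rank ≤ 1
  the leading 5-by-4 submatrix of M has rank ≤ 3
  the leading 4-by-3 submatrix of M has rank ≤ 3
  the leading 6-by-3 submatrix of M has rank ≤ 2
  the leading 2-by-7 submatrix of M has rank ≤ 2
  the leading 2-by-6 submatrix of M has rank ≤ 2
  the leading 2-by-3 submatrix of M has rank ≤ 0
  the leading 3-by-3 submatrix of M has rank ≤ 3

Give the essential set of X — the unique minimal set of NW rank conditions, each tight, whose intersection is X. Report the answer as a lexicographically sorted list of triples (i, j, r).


Computing R[i][j] = min implied NW-rank bound (n=7, 14 conditions):

  R[1]: 0, 0, 0, 1, 1, 1, 1
  R[2]: 0, 0, 0, 1, 2, 2, 2
  R[3]: 0, 1, 1, 2, 3, 3, 3
  R[4]: 0, 1, 1, 2, 3, 4, 4
  R[5]: 1, 2, 2, 3, 4, 5, 5
  R[6]: 1, 2, 2, 3, 4, 5, 6
  R[7]: 1, 2, 3, 4, 5, 6, 7

second differences of R give the permutation w = (4, 5, 2, 6, 1, 7, 3).

D(w) has 10 cells with 4 SE-corners; essential set:

[(2, 3, 0), (4, 1, 0), (4, 3, 1), (6, 3, 2)]


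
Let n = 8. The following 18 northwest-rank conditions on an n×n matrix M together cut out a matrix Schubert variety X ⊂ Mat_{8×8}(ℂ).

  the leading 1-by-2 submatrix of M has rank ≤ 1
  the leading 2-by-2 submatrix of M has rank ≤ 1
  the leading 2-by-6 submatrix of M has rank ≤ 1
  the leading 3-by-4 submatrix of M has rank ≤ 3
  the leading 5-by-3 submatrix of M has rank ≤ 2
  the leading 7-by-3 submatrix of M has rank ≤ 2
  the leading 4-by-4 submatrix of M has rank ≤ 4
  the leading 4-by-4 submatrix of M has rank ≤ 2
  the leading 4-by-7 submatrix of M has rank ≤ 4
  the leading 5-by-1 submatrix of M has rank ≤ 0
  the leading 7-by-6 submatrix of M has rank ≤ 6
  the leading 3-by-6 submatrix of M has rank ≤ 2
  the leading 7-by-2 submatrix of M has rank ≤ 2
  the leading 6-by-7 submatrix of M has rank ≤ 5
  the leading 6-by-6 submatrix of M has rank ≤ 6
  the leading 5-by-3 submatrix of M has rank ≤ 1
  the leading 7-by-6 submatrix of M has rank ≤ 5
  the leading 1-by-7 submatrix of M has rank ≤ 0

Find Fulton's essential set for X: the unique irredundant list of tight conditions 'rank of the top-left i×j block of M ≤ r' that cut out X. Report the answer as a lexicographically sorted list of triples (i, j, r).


Rank table r_w(8×8) implied by the 18 constraints:

  0, 0, 0, 0, 0, 0, 0, 1
  0, 1, 1, 1, 1, 1, 1, 2
  0, 1, 1, 2, 2, 2, 2, 3
  0, 1, 1, 2, 3, 3, 3, 4
  0, 1, 1, 2, 3, 4, 4, 5
  1, 2, 2, 3, 4, 5, 5, 6
  1, 2, 2, 3, 4, 5, 6, 7
  1, 2, 3, 4, 5, 6, 7, 8

so w = (8, 2, 4, 5, 6, 1, 7, 3).

D(w) has 15 cells with 4 SE-corners; essential set:

[(1, 7, 0), (5, 1, 0), (5, 3, 1), (7, 3, 2)]


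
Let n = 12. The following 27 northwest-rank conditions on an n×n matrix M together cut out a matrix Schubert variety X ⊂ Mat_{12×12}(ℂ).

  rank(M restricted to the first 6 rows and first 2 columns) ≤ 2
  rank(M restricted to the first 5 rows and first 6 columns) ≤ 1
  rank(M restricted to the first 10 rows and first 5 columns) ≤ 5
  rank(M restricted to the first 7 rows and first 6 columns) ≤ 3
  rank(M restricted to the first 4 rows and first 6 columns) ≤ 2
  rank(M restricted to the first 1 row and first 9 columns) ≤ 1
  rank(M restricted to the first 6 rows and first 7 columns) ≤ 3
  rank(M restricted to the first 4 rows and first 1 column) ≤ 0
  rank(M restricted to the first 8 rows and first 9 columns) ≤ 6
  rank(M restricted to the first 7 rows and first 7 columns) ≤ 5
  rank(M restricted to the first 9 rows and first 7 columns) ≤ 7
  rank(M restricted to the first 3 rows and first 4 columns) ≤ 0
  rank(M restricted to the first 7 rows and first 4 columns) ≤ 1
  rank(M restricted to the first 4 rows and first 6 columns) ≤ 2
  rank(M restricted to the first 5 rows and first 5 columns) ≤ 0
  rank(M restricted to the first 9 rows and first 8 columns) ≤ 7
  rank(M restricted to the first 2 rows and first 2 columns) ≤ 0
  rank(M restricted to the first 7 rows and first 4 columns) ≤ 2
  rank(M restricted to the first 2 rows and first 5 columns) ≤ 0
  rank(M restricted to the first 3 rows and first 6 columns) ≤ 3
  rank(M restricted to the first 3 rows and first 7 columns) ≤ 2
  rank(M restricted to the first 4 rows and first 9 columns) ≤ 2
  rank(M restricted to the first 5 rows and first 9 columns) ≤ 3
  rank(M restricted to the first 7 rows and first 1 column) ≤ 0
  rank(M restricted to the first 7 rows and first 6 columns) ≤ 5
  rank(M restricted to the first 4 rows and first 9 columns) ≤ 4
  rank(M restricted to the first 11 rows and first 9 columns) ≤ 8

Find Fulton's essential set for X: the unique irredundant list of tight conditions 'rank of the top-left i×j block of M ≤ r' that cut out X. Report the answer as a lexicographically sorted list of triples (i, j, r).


Propagating the 27 rank bounds to every northwest block:

  i=1: 0 0 0 0 0 1 1 1 1 1 1 1
  i=2: 0 0 0 0 0 1 2 2 2 2 2 2
  i=3: 0 0 0 0 0 1 2 2 2 3 3 3
  i=4: 0 0 0 0 0 1 2 2 2 3 4 4
  i=5: 0 0 0 0 0 1 2 3 3 4 5 5
  i=6: 0 1 1 1 1 2 3 4 4 5 6 6
  i=7: 0 1 1 1 2 3 4 5 5 6 7 7
  i=8: 1 2 2 2 3 4 5 6 6 7 8 8
  i=9: 1 2 3 3 4 5 6 7 7 8 9 9
  i=10: 1 2 3 4 5 6 7 8 8 9 10 10
  i=11: 1 2 3 4 5 6 7 8 8 9 10 11
  i=12: 1 2 3 4 5 6 7 8 9 10 11 12

reading off 1-entries of Δ²R: w = (6, 7, 10, 11, 8, 2, 5, 1, 3, 4, 12, 9).

Rothe diagram D(w) (34 cells), 5 SE-corners (essential conditions):

[(4, 9, 2), (5, 5, 0), (7, 1, 0), (7, 4, 1), (11, 9, 8)]


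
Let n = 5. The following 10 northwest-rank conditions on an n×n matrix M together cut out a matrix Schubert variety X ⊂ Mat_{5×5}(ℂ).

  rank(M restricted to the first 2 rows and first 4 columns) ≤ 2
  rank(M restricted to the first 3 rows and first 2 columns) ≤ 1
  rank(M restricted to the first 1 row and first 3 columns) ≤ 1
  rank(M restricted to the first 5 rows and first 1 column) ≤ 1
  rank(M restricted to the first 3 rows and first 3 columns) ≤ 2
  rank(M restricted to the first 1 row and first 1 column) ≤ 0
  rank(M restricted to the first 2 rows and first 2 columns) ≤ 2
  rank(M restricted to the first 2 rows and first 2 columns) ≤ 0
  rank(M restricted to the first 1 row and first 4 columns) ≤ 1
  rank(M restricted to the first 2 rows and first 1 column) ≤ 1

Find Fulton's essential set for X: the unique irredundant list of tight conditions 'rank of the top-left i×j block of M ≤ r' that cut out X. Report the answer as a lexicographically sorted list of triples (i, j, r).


Computing R[i][j] = min implied NW-rank bound (n=5, 10 conditions):

  row 1: 0, 0, 1, 1, 1
  row 2: 0, 0, 1, 2, 2
  row 3: 1, 1, 2, 3, 3
  row 4: 1, 2, 3, 4, 4
  row 5: 1, 2, 3, 4, 5

the unique w with this rank table is (3, 4, 1, 2, 5).

|D(w)|=4, |Ess(w)|=1:

[(2, 2, 0)]


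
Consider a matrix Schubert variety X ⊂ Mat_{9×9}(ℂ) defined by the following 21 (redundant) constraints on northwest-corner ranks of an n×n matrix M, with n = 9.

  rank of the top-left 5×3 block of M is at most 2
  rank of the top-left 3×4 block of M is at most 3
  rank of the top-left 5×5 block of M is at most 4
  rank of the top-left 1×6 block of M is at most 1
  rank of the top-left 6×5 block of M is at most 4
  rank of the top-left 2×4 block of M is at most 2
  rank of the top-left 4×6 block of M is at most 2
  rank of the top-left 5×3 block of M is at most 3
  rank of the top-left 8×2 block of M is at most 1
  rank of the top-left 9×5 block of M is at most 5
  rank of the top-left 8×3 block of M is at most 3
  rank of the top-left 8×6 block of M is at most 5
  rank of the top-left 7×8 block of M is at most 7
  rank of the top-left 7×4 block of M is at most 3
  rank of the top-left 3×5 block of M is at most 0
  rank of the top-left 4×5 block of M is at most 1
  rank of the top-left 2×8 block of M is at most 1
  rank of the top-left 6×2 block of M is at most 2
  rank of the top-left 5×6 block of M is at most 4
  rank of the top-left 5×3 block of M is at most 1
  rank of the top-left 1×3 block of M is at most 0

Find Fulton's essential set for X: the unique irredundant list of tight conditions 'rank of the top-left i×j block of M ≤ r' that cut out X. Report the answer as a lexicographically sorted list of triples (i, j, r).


Reconstructing r_w from the 21 given conditions:

  0 0 0 0 0 1 1 1 1
  0 0 0 0 0 1 1 1 2
  0 0 0 0 0 1 2 2 3
  1 1 1 1 1 2 3 3 4
  1 1 1 2 2 3 4 4 5
  1 1 2 3 3 4 5 5 6
  1 1 2 3 4 5 6 6 7
  1 1 2 3 4 5 6 7 8
  1 2 3 4 5 6 7 8 9

reading off 1-entries of Δ²R: w = (6, 9, 7, 1, 4, 3, 5, 8, 2).

Rothe diagram D(w) (22 cells), 4 SE-corners (essential conditions):

[(2, 8, 1), (3, 5, 0), (5, 3, 1), (8, 2, 1)]


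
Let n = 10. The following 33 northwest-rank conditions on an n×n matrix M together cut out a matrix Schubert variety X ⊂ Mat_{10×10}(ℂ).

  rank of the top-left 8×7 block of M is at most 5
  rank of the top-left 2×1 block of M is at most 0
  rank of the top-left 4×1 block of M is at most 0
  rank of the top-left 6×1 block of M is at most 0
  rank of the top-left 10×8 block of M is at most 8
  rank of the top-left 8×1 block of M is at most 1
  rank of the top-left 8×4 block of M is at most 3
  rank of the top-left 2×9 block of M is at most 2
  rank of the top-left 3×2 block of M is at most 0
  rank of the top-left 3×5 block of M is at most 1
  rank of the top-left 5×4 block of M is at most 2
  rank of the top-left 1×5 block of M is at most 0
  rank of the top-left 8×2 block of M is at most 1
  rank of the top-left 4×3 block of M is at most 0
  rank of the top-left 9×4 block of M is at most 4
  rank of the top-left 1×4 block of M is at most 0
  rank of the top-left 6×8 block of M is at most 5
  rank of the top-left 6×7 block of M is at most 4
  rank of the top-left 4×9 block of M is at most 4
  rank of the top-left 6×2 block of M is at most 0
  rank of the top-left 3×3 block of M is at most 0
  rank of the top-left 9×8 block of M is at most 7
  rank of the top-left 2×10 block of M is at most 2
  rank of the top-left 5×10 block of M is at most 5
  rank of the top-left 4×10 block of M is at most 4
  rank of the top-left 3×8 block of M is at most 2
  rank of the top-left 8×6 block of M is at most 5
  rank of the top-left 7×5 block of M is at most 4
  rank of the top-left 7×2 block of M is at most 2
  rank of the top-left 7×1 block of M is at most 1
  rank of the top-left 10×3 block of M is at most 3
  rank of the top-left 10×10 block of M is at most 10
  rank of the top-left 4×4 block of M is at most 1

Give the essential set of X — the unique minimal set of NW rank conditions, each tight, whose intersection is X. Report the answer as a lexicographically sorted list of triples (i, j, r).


Recovering R(i,j) via the rank-extension bound from the 33 conditions:

  0 | 0 | 0 | 0 | 0 | 1 | 1 | 1 | 1 | 1
  0 | 0 | 0 | 1 | 1 | 2 | 2 | 2 | 2 | 2
  0 | 0 | 0 | 1 | 1 | 2 | 2 | 2 | 3 | 3
  0 | 0 | 0 | 1 | 2 | 3 | 3 | 3 | 4 | 4
  0 | 0 | 1 | 2 | 3 | 4 | 4 | 4 | 5 | 5
  0 | 0 | 1 | 2 | 3 | 4 | 4 | 5 | 6 | 6
  1 | 1 | 2 | 3 | 4 | 5 | 5 | 6 | 7 | 7
  1 | 1 | 2 | 3 | 4 | 5 | 5 | 6 | 7 | 8
  1 | 2 | 3 | 4 | 5 | 6 | 6 | 7 | 8 | 9
  1 | 2 | 3 | 4 | 5 | 6 | 7 | 8 | 9 | 10

giving w = (6, 4, 9, 5, 3, 8, 1, 10, 2, 7) via Δ²R.

8 SE-corners of the 24-cell Rothe diagram give Ess(w):

[(1, 5, 0), (3, 5, 1), (3, 8, 2), (4, 3, 0), (6, 2, 0), (6, 7, 4), (8, 2, 1), (8, 7, 5)]


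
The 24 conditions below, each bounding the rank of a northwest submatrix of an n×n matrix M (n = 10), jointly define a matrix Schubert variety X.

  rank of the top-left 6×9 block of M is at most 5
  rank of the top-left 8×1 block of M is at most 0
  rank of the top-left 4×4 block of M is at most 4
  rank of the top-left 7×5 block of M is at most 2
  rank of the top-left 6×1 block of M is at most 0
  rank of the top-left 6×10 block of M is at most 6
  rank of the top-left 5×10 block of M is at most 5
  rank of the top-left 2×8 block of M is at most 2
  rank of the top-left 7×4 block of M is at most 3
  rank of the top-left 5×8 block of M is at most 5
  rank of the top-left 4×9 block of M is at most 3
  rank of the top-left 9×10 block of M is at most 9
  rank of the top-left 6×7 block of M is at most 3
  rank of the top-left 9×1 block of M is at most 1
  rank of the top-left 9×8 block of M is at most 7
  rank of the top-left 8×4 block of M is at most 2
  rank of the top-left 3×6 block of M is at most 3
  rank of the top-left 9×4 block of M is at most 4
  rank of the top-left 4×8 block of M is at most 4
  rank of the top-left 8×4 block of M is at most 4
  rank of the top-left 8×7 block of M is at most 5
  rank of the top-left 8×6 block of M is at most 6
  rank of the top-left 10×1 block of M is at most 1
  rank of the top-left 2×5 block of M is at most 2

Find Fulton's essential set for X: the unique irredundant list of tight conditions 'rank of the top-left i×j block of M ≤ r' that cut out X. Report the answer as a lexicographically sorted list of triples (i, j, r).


Recovering R(i,j) via the rank-extension bound from the 24 conditions:

  0 | 1 | 1 | 1 | 1 | 1 | 1 | 1 | 1 | 1
  0 | 1 | 2 | 2 | 2 | 2 | 2 | 2 | 2 | 2
  0 | 1 | 2 | 2 | 2 | 3 | 3 | 3 | 3 | 3
  0 | 1 | 2 | 2 | 2 | 3 | 3 | 3 | 3 | 4
  0 | 1 | 2 | 2 | 2 | 3 | 3 | 4 | 4 | 5
  0 | 1 | 2 | 2 | 2 | 3 | 3 | 4 | 5 | 6
  0 | 1 | 2 | 2 | 2 | 3 | 4 | 5 | 6 | 7
  0 | 1 | 2 | 2 | 3 | 4 | 5 | 6 | 7 | 8
  1 | 2 | 3 | 3 | 4 | 5 | 6 | 7 | 8 | 9
  1 | 2 | 3 | 4 | 5 | 6 | 7 | 8 | 9 | 10

reading off 1-entries of Δ²R: w = (2, 3, 6, 10, 8, 9, 7, 5, 1, 4).

5 SE-corners of the 24-cell Rothe diagram give Ess(w):

[(4, 9, 3), (6, 7, 3), (7, 5, 2), (8, 1, 0), (8, 4, 2)]


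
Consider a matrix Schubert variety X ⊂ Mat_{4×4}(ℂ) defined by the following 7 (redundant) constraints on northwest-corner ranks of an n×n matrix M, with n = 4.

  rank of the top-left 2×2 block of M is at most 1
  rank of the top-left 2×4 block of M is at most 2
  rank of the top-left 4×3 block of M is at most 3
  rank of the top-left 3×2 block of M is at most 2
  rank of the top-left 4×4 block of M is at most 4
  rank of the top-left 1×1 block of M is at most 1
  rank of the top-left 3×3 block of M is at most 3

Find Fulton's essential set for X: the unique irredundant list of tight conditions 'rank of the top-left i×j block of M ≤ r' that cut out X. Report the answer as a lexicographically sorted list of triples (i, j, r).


Recovering R(i,j) via the rank-extension bound from the 7 conditions:

  i=1: 1 | 1 | 1 | 1
  i=2: 1 | 1 | 2 | 2
  i=3: 1 | 2 | 3 | 3
  i=4: 1 | 2 | 3 | 4

the unique w with this rank table is (1, 3, 2, 4).

D(w) has 1 cell with 1 SE-corner; essential set:

[(2, 2, 1)]


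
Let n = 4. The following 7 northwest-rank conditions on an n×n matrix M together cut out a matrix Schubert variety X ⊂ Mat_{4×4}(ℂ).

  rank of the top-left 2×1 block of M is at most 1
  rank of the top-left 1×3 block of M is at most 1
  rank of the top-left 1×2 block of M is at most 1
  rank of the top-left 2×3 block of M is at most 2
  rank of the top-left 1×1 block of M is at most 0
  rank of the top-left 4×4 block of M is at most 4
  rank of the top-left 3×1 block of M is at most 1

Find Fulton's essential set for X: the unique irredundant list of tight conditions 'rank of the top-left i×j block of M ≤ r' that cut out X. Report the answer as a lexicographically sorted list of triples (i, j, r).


Computing R[i][j] = min implied NW-rank bound (n=4, 7 conditions):

  0 | 1 | 1 | 1
  1 | 2 | 2 | 2
  1 | 2 | 3 | 3
  1 | 2 | 3 | 4

reading off 1-entries of Δ²R: w = (2, 1, 3, 4).

D(w) has 1 cell with 1 SE-corner; essential set:

[(1, 1, 0)]


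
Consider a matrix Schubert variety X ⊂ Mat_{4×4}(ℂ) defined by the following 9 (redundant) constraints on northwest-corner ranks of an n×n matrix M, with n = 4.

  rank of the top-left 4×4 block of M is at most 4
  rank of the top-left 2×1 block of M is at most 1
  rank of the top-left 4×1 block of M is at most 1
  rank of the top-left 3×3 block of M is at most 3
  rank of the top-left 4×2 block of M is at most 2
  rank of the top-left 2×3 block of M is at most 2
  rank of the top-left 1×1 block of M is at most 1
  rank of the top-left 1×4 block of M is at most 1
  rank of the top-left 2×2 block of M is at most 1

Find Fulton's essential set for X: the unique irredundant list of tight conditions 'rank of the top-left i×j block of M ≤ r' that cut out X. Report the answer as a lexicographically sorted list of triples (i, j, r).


Propagating the 9 rank bounds to every northwest block:

  1 | 1 | 1 | 1
  1 | 1 | 2 | 2
  1 | 2 | 3 | 3
  1 | 2 | 3 | 4

the unique w with this rank table is (1, 3, 2, 4).

D(w) has 1 cell with 1 SE-corner; essential set:

[(2, 2, 1)]


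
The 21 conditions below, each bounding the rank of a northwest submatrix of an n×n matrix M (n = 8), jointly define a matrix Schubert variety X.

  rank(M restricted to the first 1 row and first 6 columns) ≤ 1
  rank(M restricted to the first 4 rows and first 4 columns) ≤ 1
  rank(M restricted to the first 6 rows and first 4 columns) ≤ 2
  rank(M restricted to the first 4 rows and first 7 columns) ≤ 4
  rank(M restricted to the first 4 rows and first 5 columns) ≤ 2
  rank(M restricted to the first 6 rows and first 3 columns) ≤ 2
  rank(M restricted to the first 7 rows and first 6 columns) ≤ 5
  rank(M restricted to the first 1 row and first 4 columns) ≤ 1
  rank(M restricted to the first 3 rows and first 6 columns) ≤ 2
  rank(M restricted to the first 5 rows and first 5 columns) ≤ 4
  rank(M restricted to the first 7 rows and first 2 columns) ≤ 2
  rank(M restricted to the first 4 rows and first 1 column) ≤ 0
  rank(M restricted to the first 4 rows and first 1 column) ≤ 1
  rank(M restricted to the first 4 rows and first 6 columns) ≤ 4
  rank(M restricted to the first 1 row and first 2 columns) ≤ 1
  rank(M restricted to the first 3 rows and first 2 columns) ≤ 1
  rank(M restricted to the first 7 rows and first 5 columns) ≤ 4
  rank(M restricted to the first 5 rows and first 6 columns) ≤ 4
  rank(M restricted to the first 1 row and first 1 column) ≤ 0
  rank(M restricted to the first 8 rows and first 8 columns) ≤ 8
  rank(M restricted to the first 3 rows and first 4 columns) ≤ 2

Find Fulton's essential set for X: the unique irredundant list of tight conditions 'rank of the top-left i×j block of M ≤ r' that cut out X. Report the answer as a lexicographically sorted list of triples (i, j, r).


Reconstructing r_w from the 21 given conditions:

  R[1]: 0 1 1 1 1 1 1 1
  R[2]: 0 1 1 1 2 2 2 2
  R[3]: 0 1 1 1 2 2 3 3
  R[4]: 0 1 1 1 2 3 4 4
  R[5]: 1 2 2 2 3 4 5 5
  R[6]: 1 2 2 2 3 4 5 6
  R[7]: 1 2 3 3 4 5 6 7
  R[8]: 1 2 3 4 5 6 7 8

the unique w with this rank table is (2, 5, 7, 6, 1, 8, 3, 4).

|D(w)|=13, |Ess(w)|=4:

[(3, 6, 2), (4, 1, 0), (4, 4, 1), (6, 4, 2)]


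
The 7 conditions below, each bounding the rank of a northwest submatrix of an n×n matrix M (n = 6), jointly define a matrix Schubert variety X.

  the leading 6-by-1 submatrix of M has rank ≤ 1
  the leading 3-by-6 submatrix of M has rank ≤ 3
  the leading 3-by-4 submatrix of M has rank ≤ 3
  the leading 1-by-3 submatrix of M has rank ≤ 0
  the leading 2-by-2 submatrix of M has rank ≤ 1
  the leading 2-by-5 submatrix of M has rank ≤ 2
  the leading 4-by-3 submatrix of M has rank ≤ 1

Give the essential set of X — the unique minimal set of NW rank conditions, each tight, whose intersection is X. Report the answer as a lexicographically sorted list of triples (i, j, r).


Reconstructing r_w from the 7 given conditions:

  row 1: 0 0 0 1 1 1
  row 2: 1 1 1 2 2 2
  row 3: 1 1 1 2 3 3
  row 4: 1 1 1 2 3 4
  row 5: 1 2 2 3 4 5
  row 6: 1 2 3 4 5 6

giving w = (4, 1, 5, 6, 2, 3) via Δ²R.

Rothe diagram D(w) (7 cells), 2 SE-corners (essential conditions):

[(1, 3, 0), (4, 3, 1)]
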